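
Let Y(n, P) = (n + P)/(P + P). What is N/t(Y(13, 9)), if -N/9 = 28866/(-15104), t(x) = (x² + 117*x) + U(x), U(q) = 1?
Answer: 10521657/89000320 ≈ 0.11822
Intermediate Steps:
Y(n, P) = (P + n)/(2*P) (Y(n, P) = (P + n)/((2*P)) = (P + n)*(1/(2*P)) = (P + n)/(2*P))
t(x) = 1 + x² + 117*x (t(x) = (x² + 117*x) + 1 = 1 + x² + 117*x)
N = 129897/7552 (N = -259794/(-15104) = -259794*(-1)/15104 = -9*(-14433/7552) = 129897/7552 ≈ 17.200)
N/t(Y(13, 9)) = 129897/(7552*(1 + ((½)*(9 + 13)/9)² + 117*((½)*(9 + 13)/9))) = 129897/(7552*(1 + ((½)*(⅑)*22)² + 117*((½)*(⅑)*22))) = 129897/(7552*(1 + (11/9)² + 117*(11/9))) = 129897/(7552*(1 + 121/81 + 143)) = 129897/(7552*(11785/81)) = (129897/7552)*(81/11785) = 10521657/89000320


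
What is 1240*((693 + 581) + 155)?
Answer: 1771960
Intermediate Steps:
1240*((693 + 581) + 155) = 1240*(1274 + 155) = 1240*1429 = 1771960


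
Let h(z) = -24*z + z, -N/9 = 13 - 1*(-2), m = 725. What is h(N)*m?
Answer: 2251125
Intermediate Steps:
N = -135 (N = -9*(13 - 1*(-2)) = -9*(13 + 2) = -9*15 = -135)
h(z) = -23*z
h(N)*m = -23*(-135)*725 = 3105*725 = 2251125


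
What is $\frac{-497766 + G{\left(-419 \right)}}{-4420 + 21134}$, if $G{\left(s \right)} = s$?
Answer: $- \frac{498185}{16714} \approx -29.806$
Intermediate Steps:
$\frac{-497766 + G{\left(-419 \right)}}{-4420 + 21134} = \frac{-497766 - 419}{-4420 + 21134} = - \frac{498185}{16714}$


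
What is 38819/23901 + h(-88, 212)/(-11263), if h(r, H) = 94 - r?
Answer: 61838345/38456709 ≈ 1.6080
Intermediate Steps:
38819/23901 + h(-88, 212)/(-11263) = 38819/23901 + (94 - 1*(-88))/(-11263) = 38819*(1/23901) + (94 + 88)*(-1/11263) = 38819/23901 + 182*(-1/11263) = 38819/23901 - 26/1609 = 61838345/38456709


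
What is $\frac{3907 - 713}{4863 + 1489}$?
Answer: $\frac{1597}{3176} \approx 0.50283$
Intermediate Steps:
$\frac{3907 - 713}{4863 + 1489} = \frac{3194}{6352} = 3194 \cdot \frac{1}{6352} = \frac{1597}{3176}$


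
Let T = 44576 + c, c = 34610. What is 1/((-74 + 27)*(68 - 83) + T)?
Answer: 1/79891 ≈ 1.2517e-5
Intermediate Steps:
T = 79186 (T = 44576 + 34610 = 79186)
1/((-74 + 27)*(68 - 83) + T) = 1/((-74 + 27)*(68 - 83) + 79186) = 1/(-47*(-15) + 79186) = 1/(705 + 79186) = 1/79891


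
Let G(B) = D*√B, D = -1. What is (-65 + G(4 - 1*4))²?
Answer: 4225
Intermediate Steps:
G(B) = -√B
(-65 + G(4 - 1*4))² = (-65 - √(4 - 1*4))² = (-65 - √(4 - 4))² = (-65 - √0)² = (-65 - 1*0)² = (-65 + 0)² = (-65)² = 4225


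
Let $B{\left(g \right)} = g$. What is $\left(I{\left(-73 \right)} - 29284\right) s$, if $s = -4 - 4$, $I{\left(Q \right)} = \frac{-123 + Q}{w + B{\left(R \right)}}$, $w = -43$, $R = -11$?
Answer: $\frac{6324560}{27} \approx 2.3424 \cdot 10^{5}$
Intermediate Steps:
$I{\left(Q \right)} = \frac{41}{18} - \frac{Q}{54}$ ($I{\left(Q \right)} = \frac{-123 + Q}{-43 - 11} = \frac{-123 + Q}{-54} = \left(-123 + Q\right) \left(- \frac{1}{54}\right) = \frac{41}{18} - \frac{Q}{54}$)
$s = -8$ ($s = -4 - 4 = -8$)
$\left(I{\left(-73 \right)} - 29284\right) s = \left(\left(\frac{41}{18} - - \frac{73}{54}\right) - 29284\right) \left(-8\right) = \left(\left(\frac{41}{18} + \frac{73}{54}\right) - 29284\right) \left(-8\right) = \left(\frac{98}{27} - 29284\right) \left(-8\right) = \left(- \frac{790570}{27}\right) \left(-8\right) = \frac{6324560}{27}$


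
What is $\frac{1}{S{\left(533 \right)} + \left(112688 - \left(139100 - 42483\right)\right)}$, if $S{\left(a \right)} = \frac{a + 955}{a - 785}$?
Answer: $\frac{21}{337367} \approx 6.2247 \cdot 10^{-5}$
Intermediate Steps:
$S{\left(a \right)} = \frac{955 + a}{-785 + a}$
$\frac{1}{S{\left(533 \right)} + \left(112688 - \left(139100 - 42483\right)\right)} = \frac{1}{\frac{955 + 533}{-785 + 533} + \left(112688 - \left(139100 - 42483\right)\right)} = \frac{1}{\frac{1}{-252} \cdot 1488 + \left(112688 - \left(139100 - 42483\right)\right)} = \frac{1}{\left(- \frac{1}{252}\right) 1488 + \left(112688 - 96617\right)} = \frac{1}{- \frac{124}{21} + \left(112688 - 96617\right)} = \frac{1}{- \frac{124}{21} + 16071} = \frac{1}{\frac{337367}{21}} = \frac{21}{337367}$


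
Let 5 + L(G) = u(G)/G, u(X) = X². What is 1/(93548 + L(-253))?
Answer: 1/93290 ≈ 1.0719e-5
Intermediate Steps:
L(G) = -5 + G (L(G) = -5 + G²/G = -5 + G)
1/(93548 + L(-253)) = 1/(93548 + (-5 - 253)) = 1/(93548 - 258) = 1/93290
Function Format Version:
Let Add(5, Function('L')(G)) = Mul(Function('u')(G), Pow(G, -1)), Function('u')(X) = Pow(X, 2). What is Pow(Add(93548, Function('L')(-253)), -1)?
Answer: Rational(1, 93290) ≈ 1.0719e-5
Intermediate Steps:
Function('L')(G) = Add(-5, G) (Function('L')(G) = Add(-5, Mul(Pow(G, 2), Pow(G, -1))) = Add(-5, G))
Pow(Add(93548, Function('L')(-253)), -1) = Pow(Add(93548, Add(-5, -253)), -1) = Pow(Add(93548, -258), -1) = Pow(93290, -1) = Rational(1, 93290)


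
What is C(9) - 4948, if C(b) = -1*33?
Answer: -4981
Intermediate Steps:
C(b) = -33
C(9) - 4948 = -33 - 4948 = -4981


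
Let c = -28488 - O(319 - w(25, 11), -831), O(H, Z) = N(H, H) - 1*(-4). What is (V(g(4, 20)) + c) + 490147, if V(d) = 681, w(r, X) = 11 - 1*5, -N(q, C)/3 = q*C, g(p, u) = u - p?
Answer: 756243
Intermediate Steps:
N(q, C) = -3*C*q (N(q, C) = -3*q*C = -3*C*q)
w(r, X) = 6 (w(r, X) = 11 - 5 = 6)
O(H, Z) = 4 - 3*H**2 (O(H, Z) = -3*H*H - 1*(-4) = -3*H**2 + 4 = 4 - 3*H**2)
c = 265415 (c = -28488 - (4 - 3*(319 - 1*6)**2) = -28488 - (4 - 3*(319 - 6)**2) = -28488 - (4 - 3*313**2) = -28488 - (4 - 3*97969) = -28488 - (4 - 293907) = -28488 - 1*(-293903) = -28488 + 293903 = 265415)
(V(g(4, 20)) + c) + 490147 = (681 + 265415) + 490147 = 266096 + 490147 = 756243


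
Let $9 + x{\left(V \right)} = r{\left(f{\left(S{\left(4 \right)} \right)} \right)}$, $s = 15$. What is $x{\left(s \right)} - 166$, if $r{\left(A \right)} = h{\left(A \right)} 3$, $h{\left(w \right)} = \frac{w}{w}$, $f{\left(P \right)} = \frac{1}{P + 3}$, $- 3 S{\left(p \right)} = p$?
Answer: $-172$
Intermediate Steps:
$S{\left(p \right)} = - \frac{p}{3}$
$f{\left(P \right)} = \frac{1}{3 + P}$
$h{\left(w \right)} = 1$
$r{\left(A \right)} = 3$ ($r{\left(A \right)} = 1 \cdot 3 = 3$)
$x{\left(V \right)} = -6$ ($x{\left(V \right)} = -9 + 3 = -6$)
$x{\left(s \right)} - 166 = -6 - 166 = -172$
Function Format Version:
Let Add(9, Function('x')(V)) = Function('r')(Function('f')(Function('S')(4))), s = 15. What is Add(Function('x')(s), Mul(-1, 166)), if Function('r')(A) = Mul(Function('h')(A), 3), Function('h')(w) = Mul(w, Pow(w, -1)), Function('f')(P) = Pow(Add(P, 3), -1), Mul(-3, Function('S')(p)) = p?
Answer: -172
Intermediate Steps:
Function('S')(p) = Mul(Rational(-1, 3), p)
Function('f')(P) = Pow(Add(3, P), -1)
Function('h')(w) = 1
Function('r')(A) = 3 (Function('r')(A) = Mul(1, 3) = 3)
Function('x')(V) = -6 (Function('x')(V) = Add(-9, 3) = -6)
Add(Function('x')(s), Mul(-1, 166)) = Add(-6, Mul(-1, 166)) = Add(-6, -166) = -172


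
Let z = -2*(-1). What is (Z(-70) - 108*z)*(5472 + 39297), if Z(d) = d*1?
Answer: -12803934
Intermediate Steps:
z = 2
Z(d) = d
(Z(-70) - 108*z)*(5472 + 39297) = (-70 - 108*2)*(5472 + 39297) = (-70 - 216)*44769 = -286*44769 = -12803934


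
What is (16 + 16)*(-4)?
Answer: -128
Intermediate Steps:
(16 + 16)*(-4) = 32*(-4) = -128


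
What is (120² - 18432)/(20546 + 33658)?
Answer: -336/4517 ≈ -0.074386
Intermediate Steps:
(120² - 18432)/(20546 + 33658) = (14400 - 18432)/54204 = -4032*1/54204 = -336/4517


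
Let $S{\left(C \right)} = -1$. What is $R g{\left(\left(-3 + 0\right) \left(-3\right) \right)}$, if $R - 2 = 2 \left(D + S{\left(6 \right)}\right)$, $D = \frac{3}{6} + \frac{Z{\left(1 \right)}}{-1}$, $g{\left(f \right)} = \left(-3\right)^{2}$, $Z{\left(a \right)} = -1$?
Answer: $27$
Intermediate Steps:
$g{\left(f \right)} = 9$
$D = \frac{3}{2}$ ($D = \frac{3}{6} - \frac{1}{-1} = 3 \cdot \frac{1}{6} - -1 = \frac{1}{2} + 1 = \frac{3}{2} \approx 1.5$)
$R = 3$ ($R = 2 + 2 \left(\frac{3}{2} - 1\right) = 2 + 2 \cdot \frac{1}{2} = 2 + 1 = 3$)
$R g{\left(\left(-3 + 0\right) \left(-3\right) \right)} = 3 \cdot 9 = 27$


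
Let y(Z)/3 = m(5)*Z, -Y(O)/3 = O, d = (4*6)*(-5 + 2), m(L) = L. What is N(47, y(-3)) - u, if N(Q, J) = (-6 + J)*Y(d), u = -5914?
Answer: -5102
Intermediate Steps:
d = -72 (d = 24*(-3) = -72)
Y(O) = -3*O
y(Z) = 15*Z (y(Z) = 3*(5*Z) = 15*Z)
N(Q, J) = -1296 + 216*J (N(Q, J) = (-6 + J)*(-3*(-72)) = (-6 + J)*216 = -1296 + 216*J)
N(47, y(-3)) - u = (-1296 + 216*(15*(-3))) - 1*(-5914) = (-1296 + 216*(-45)) + 5914 = (-1296 - 9720) + 5914 = -11016 + 5914 = -5102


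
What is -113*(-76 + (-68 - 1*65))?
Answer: 23617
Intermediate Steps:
-113*(-76 + (-68 - 1*65)) = -113*(-76 + (-68 - 65)) = -113*(-76 - 133) = -113*(-209) = 23617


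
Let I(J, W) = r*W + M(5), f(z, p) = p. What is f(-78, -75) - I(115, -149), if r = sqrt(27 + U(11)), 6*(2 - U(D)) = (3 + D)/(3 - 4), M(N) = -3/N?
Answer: -372/5 + 149*sqrt(282)/3 ≈ 759.65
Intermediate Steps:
U(D) = 5/2 + D/6 (U(D) = 2 - (3 + D)/(6*(3 - 4)) = 2 - (3 + D)/(6*(-1)) = 2 - (3 + D)*(-1)/6 = 2 - (-3 - D)/6 = 2 + (1/2 + D/6) = 5/2 + D/6)
r = sqrt(282)/3 (r = sqrt(27 + (5/2 + (1/6)*11)) = sqrt(27 + (5/2 + 11/6)) = sqrt(27 + 13/3) = sqrt(94/3) = sqrt(282)/3 ≈ 5.5976)
I(J, W) = -3/5 + W*sqrt(282)/3 (I(J, W) = (sqrt(282)/3)*W - 3/5 = W*sqrt(282)/3 - 3*1/5 = W*sqrt(282)/3 - 3/5 = -3/5 + W*sqrt(282)/3)
f(-78, -75) - I(115, -149) = -75 - (-3/5 + (1/3)*(-149)*sqrt(282)) = -75 - (-3/5 - 149*sqrt(282)/3) = -75 + (3/5 + 149*sqrt(282)/3) = -372/5 + 149*sqrt(282)/3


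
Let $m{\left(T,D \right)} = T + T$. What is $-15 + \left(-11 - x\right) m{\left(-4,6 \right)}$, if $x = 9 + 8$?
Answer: $209$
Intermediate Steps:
$m{\left(T,D \right)} = 2 T$
$x = 17$
$-15 + \left(-11 - x\right) m{\left(-4,6 \right)} = -15 + \left(-11 - 17\right) 2 \left(-4\right) = -15 + \left(-11 - 17\right) \left(-8\right) = -15 - -224 = -15 + 224 = 209$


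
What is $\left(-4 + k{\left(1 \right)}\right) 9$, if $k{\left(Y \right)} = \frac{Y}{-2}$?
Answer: $- \frac{81}{2} \approx -40.5$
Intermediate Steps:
$k{\left(Y \right)} = - \frac{Y}{2}$ ($k{\left(Y \right)} = Y \left(- \frac{1}{2}\right) = - \frac{Y}{2}$)
$\left(-4 + k{\left(1 \right)}\right) 9 = \left(-4 - \frac{1}{2}\right) 9 = \left(- \frac{9}{2}\right) 9 = - \frac{81}{2}$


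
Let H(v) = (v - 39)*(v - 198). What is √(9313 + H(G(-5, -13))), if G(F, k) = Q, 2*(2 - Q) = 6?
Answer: √17273 ≈ 131.43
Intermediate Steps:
Q = -1 (Q = 2 - ½*6 = 2 - 3 = -1)
G(F, k) = -1
H(v) = (-198 + v)*(-39 + v) (H(v) = (-39 + v)*(-198 + v) = (-198 + v)*(-39 + v))
√(9313 + H(G(-5, -13))) = √(9313 + (7722 + (-1)² - 237*(-1))) = √(9313 + (7722 + 1 + 237)) = √(9313 + 7960) = √17273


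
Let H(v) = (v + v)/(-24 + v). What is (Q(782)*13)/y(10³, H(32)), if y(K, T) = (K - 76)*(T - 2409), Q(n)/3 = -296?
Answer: 962/184877 ≈ 0.0052035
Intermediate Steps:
H(v) = 2*v/(-24 + v) (H(v) = (2*v)/(-24 + v) = 2*v/(-24 + v))
Q(n) = -888 (Q(n) = 3*(-296) = -888)
y(K, T) = (-2409 + T)*(-76 + K) (y(K, T) = (-76 + K)*(-2409 + T) = (-2409 + T)*(-76 + K))
(Q(782)*13)/y(10³, H(32)) = (-888*13)/(183084 - 2409*10³ - 152*32/(-24 + 32) + 10³*(2*32/(-24 + 32))) = -11544/(183084 - 2409*1000 - 152*32/8 + 1000*(2*32/8)) = -11544/(183084 - 2409000 - 152*32/8 + 1000*(2*32*(⅛))) = -11544/(183084 - 2409000 - 76*8 + 1000*8) = -11544/(183084 - 2409000 - 608 + 8000) = -11544/(-2218524) = -11544*(-1/2218524) = 962/184877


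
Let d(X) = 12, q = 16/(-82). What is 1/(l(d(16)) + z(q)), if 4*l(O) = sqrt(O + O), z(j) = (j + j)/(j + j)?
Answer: -2 + sqrt(6) ≈ 0.44949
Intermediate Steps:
q = -8/41 (q = 16*(-1/82) = -8/41 ≈ -0.19512)
z(j) = 1 (z(j) = (2*j)/((2*j)) = (2*j)*(1/(2*j)) = 1)
l(O) = sqrt(2)*sqrt(O)/4 (l(O) = sqrt(O + O)/4 = sqrt(2*O)/4 = (sqrt(2)*sqrt(O))/4 = sqrt(2)*sqrt(O)/4)
1/(l(d(16)) + z(q)) = 1/(sqrt(2)*sqrt(12)/4 + 1) = 1/(sqrt(2)*(2*sqrt(3))/4 + 1) = 1/(sqrt(6)/2 + 1) = 1/(1 + sqrt(6)/2)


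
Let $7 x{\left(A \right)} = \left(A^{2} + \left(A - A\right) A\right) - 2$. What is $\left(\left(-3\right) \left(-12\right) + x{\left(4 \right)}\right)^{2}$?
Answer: $1444$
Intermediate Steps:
$x{\left(A \right)} = - \frac{2}{7} + \frac{A^{2}}{7}$ ($x{\left(A \right)} = \frac{\left(A^{2} + \left(A - A\right) A\right) - 2}{7} = \frac{\left(A^{2} + 0 A\right) - 2}{7} = \frac{\left(A^{2} + 0\right) - 2}{7} = \frac{A^{2} - 2}{7} = \frac{-2 + A^{2}}{7} = - \frac{2}{7} + \frac{A^{2}}{7}$)
$\left(\left(-3\right) \left(-12\right) + x{\left(4 \right)}\right)^{2} = \left(\left(-3\right) \left(-12\right) - \left(\frac{2}{7} - \frac{4^{2}}{7}\right)\right)^{2} = \left(36 + \left(- \frac{2}{7} + \frac{1}{7} \cdot 16\right)\right)^{2} = \left(36 + \left(- \frac{2}{7} + \frac{16}{7}\right)\right)^{2} = \left(36 + 2\right)^{2} = 38^{2} = 1444$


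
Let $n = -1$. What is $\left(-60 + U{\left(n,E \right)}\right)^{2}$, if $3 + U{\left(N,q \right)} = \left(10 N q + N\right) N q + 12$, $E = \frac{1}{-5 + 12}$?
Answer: $\frac{6160324}{2401} \approx 2565.7$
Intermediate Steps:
$E = \frac{1}{7} \approx 0.14286$
$U{\left(N,q \right)} = 9 + N q \left(N + 10 N q\right)$ ($U{\left(N,q \right)} = -3 + \left(\left(10 N q + N\right) N q + 12\right) = -3 + \left(\left(N + 10 N q\right) N q + 12\right) = -3 + \left(N \left(N + 10 N q\right) q + 12\right) = -3 + \left(N q \left(N + 10 N q\right) + 12\right) = -3 + \left(12 + N q \left(N + 10 N q\right)\right) = 9 + N q \left(N + 10 N q\right)$)
$\left(-60 + U{\left(n,E \right)}\right)^{2} = \left(-60 + \left(9 + \frac{\left(-1\right)^{2}}{7} + \frac{10 \left(-1\right)^{2}}{49}\right)\right)^{2} = \left(-60 + \left(9 + \frac{1}{7} \cdot 1 + 10 \cdot 1 \cdot \frac{1}{49}\right)\right)^{2} = \left(-60 + \left(9 + \frac{1}{7} + \frac{10}{49}\right)\right)^{2} = \left(-60 + \frac{458}{49}\right)^{2} = \left(- \frac{2482}{49}\right)^{2} = \frac{6160324}{2401}$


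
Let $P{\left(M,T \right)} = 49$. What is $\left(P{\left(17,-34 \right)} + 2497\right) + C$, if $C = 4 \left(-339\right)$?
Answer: $1190$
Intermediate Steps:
$C = -1356$
$\left(P{\left(17,-34 \right)} + 2497\right) + C = \left(49 + 2497\right) - 1356 = 2546 - 1356 = 1190$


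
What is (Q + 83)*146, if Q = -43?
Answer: 5840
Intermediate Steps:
(Q + 83)*146 = (-43 + 83)*146 = 40*146 = 5840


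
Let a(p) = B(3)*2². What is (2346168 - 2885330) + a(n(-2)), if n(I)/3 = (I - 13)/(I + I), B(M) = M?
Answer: -539150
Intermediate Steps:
n(I) = 3*(-13 + I)/(2*I) (n(I) = 3*((I - 13)/(I + I)) = 3*((-13 + I)/((2*I))) = 3*((-13 + I)*(1/(2*I))) = 3*((-13 + I)/(2*I)) = 3*(-13 + I)/(2*I))
a(p) = 12 (a(p) = 3*2² = 3*4 = 12)
(2346168 - 2885330) + a(n(-2)) = (2346168 - 2885330) + 12 = -539162 + 12 = -539150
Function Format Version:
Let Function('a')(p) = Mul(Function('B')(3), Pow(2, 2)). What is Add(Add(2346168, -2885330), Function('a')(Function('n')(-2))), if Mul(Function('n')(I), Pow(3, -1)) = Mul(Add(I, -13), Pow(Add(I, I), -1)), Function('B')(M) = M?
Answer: -539150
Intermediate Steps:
Function('n')(I) = Mul(Rational(3, 2), Pow(I, -1), Add(-13, I)) (Function('n')(I) = Mul(3, Mul(Add(I, -13), Pow(Add(I, I), -1))) = Mul(3, Mul(Add(-13, I), Pow(Mul(2, I), -1))) = Mul(3, Mul(Add(-13, I), Mul(Rational(1, 2), Pow(I, -1)))) = Mul(3, Mul(Rational(1, 2), Pow(I, -1), Add(-13, I))) = Mul(Rational(3, 2), Pow(I, -1), Add(-13, I)))
Function('a')(p) = 12 (Function('a')(p) = Mul(3, Pow(2, 2)) = Mul(3, 4) = 12)
Add(Add(2346168, -2885330), Function('a')(Function('n')(-2))) = Add(Add(2346168, -2885330), 12) = Add(-539162, 12) = -539150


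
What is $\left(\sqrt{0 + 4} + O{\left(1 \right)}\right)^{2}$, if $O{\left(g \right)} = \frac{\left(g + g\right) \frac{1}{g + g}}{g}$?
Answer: $9$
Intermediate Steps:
$O{\left(g \right)} = \frac{1}{g}$ ($O{\left(g \right)} = \frac{2 g \frac{1}{2 g}}{g} = 1 \frac{1}{g} = \frac{1}{g}$)
$\left(\sqrt{0 + 4} + O{\left(1 \right)}\right)^{2} = \left(\sqrt{0 + 4} + 1^{-1}\right)^{2} = \left(\sqrt{4} + 1\right)^{2} = \left(2 + 1\right)^{2} = 3^{2} = 9$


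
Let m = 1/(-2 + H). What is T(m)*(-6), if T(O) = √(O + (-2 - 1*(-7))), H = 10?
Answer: -3*√82/2 ≈ -13.583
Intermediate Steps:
m = ⅛ (m = 1/(-2 + 10) = 1/8 = ⅛ ≈ 0.12500)
T(O) = √(5 + O) (T(O) = √(O + (-2 + 7)) = √(O + 5) = √(5 + O))
T(m)*(-6) = √(5 + ⅛)*(-6) = √(41/8)*(-6) = (√82/4)*(-6) = -3*√82/2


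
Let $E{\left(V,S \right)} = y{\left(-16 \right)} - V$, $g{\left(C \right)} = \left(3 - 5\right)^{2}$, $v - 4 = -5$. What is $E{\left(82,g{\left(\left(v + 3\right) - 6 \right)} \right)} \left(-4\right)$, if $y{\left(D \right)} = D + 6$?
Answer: $368$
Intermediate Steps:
$v = -1$ ($v = 4 - 5 = -1$)
$y{\left(D \right)} = 6 + D$
$g{\left(C \right)} = 4$ ($g{\left(C \right)} = \left(-2\right)^{2} = 4$)
$E{\left(V,S \right)} = -10 - V$ ($E{\left(V,S \right)} = \left(6 - 16\right) - V = -10 - V$)
$E{\left(82,g{\left(\left(v + 3\right) - 6 \right)} \right)} \left(-4\right) = \left(-10 - 82\right) \left(-4\right) = \left(-92\right) \left(-4\right) = 368$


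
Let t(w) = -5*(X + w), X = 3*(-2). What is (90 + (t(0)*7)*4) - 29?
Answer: 901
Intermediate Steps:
X = -6
t(w) = 30 - 5*w (t(w) = -5*(-6 + w) = 30 - 5*w)
(90 + (t(0)*7)*4) - 29 = (90 + ((30 - 5*0)*7)*4) - 29 = (90 + ((30 + 0)*7)*4) - 29 = (90 + (30*7)*4) - 29 = (90 + 210*4) - 29 = (90 + 840) - 29 = 930 - 29 = 901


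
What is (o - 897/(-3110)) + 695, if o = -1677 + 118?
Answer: -2686143/3110 ≈ -863.71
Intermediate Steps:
o = -1559
(o - 897/(-3110)) + 695 = (-1559 - 897/(-3110)) + 695 = (-1559 - 897*(-1/3110)) + 695 = (-1559 + 897/3110) + 695 = -4847593/3110 + 695 = -2686143/3110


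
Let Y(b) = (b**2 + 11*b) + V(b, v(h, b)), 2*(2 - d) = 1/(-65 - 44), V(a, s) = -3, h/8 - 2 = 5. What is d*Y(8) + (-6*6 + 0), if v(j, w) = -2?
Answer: 57265/218 ≈ 262.68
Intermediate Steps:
h = 56 (h = 16 + 8*5 = 16 + 40 = 56)
d = 437/218 (d = 2 - 1/(2*(-65 - 44)) = 2 - 1/2/(-109) = 2 - 1/2*(-1/109) = 2 + 1/218 = 437/218 ≈ 2.0046)
Y(b) = -3 + b**2 + 11*b (Y(b) = (b**2 + 11*b) - 3 = -3 + b**2 + 11*b)
d*Y(8) + (-6*6 + 0) = 437*(-3 + 8**2 + 11*8)/218 + (-6*6 + 0) = 437*(-3 + 64 + 88)/218 + (-36 + 0) = (437/218)*149 - 36 = 65113/218 - 36 = 57265/218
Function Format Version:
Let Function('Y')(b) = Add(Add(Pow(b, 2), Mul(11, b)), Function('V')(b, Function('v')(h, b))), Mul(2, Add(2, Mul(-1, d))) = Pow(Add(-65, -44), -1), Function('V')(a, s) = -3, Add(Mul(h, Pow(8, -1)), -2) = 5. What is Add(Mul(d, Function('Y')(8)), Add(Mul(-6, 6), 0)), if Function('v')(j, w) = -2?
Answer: Rational(57265, 218) ≈ 262.68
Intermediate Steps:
h = 56 (h = Add(16, Mul(8, 5)) = Add(16, 40) = 56)
d = Rational(437, 218) (d = Add(2, Mul(Rational(-1, 2), Pow(Add(-65, -44), -1))) = Add(2, Mul(Rational(-1, 2), Pow(-109, -1))) = Add(2, Mul(Rational(-1, 2), Rational(-1, 109))) = Add(2, Rational(1, 218)) = Rational(437, 218) ≈ 2.0046)
Function('Y')(b) = Add(-3, Pow(b, 2), Mul(11, b)) (Function('Y')(b) = Add(Add(Pow(b, 2), Mul(11, b)), -3) = Add(-3, Pow(b, 2), Mul(11, b)))
Add(Mul(d, Function('Y')(8)), Add(Mul(-6, 6), 0)) = Add(Mul(Rational(437, 218), Add(-3, Pow(8, 2), Mul(11, 8))), Add(Mul(-6, 6), 0)) = Add(Mul(Rational(437, 218), Add(-3, 64, 88)), Add(-36, 0)) = Add(Mul(Rational(437, 218), 149), -36) = Add(Rational(65113, 218), -36) = Rational(57265, 218)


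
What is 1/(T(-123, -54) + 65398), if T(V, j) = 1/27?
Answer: 27/1765747 ≈ 1.5291e-5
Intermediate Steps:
T(V, j) = 1/27
1/(T(-123, -54) + 65398) = 1/(1/27 + 65398) = 1/(1765747/27) = 27/1765747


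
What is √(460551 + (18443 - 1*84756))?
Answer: √394238 ≈ 627.88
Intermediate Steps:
√(460551 + (18443 - 1*84756)) = √(460551 + (18443 - 84756)) = √(460551 - 66313) = √394238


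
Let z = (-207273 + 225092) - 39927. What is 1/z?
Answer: -1/22108 ≈ -4.5232e-5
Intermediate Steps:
z = -22108 (z = 17819 - 39927 = -22108)
1/z = 1/(-22108) = -1/22108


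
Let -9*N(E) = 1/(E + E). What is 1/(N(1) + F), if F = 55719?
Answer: 18/1002941 ≈ 1.7947e-5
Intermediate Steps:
N(E) = -1/(18*E) (N(E) = -1/(9*(E + E)) = -1/(2*E)/9 = -1/(18*E))
1/(N(1) + F) = 1/(-1/18/1 + 55719) = 1/(-1/18*1 + 55719) = 1/(-1/18 + 55719) = 1/(1002941/18) = 18/1002941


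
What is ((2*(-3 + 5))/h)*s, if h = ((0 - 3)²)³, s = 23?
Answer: 92/729 ≈ 0.12620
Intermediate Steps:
h = 729 (h = ((-3)²)³ = 9³ = 729)
((2*(-3 + 5))/h)*s = ((2*(-3 + 5))/729)*23 = ((2*2)*(1/729))*23 = (4*(1/729))*23 = (4/729)*23 = 92/729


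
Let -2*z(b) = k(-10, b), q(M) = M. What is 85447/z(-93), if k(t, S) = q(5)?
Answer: -170894/5 ≈ -34179.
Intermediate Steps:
k(t, S) = 5
z(b) = -5/2 (z(b) = -1/2*5 = -5/2)
85447/z(-93) = 85447/(-5/2) = 85447*(-2/5) = -170894/5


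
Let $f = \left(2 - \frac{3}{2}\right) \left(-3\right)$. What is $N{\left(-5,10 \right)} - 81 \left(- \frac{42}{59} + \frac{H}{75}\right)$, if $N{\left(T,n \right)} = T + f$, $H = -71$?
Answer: $\frac{377131}{2950} \approx 127.84$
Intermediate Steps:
$f = - \frac{3}{2}$ ($f = \left(2 - \frac{3}{2}\right) \left(-3\right) = \frac{1}{2} \left(-3\right) = - \frac{3}{2} \approx -1.5$)
$N{\left(T,n \right)} = - \frac{3}{2} + T$ ($N{\left(T,n \right)} = T - \frac{3}{2} = - \frac{3}{2} + T$)
$N{\left(-5,10 \right)} - 81 \left(- \frac{42}{59} + \frac{H}{75}\right) = \left(- \frac{3}{2} - 5\right) - 81 \left(- \frac{42}{59} - \frac{71}{75}\right) = - \frac{13}{2} - 81 \left(\left(-42\right) \frac{1}{59} - \frac{71}{75}\right) = - \frac{13}{2} - 81 \left(- \frac{42}{59} - \frac{71}{75}\right) = - \frac{13}{2} - - \frac{198153}{1475} = - \frac{13}{2} + \frac{198153}{1475} = \frac{377131}{2950}$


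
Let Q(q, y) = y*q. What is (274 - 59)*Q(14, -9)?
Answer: -27090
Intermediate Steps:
Q(q, y) = q*y
(274 - 59)*Q(14, -9) = (274 - 59)*(14*(-9)) = 215*(-126) = -27090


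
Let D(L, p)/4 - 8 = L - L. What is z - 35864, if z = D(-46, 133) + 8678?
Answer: -27154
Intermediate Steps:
D(L, p) = 32 (D(L, p) = 32 + 4*(L - L) = 32 + 4*0 = 32 + 0 = 32)
z = 8710 (z = 32 + 8678 = 8710)
z - 35864 = 8710 - 35864 = -27154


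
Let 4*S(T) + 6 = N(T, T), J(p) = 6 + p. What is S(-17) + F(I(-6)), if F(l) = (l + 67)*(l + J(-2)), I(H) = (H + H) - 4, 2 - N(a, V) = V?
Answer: -2435/4 ≈ -608.75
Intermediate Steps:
N(a, V) = 2 - V
S(T) = -1 - T/4 (S(T) = -3/2 + (2 - T)/4 = -3/2 + (½ - T/4) = -1 - T/4)
I(H) = -4 + 2*H (I(H) = 2*H - 4 = -4 + 2*H)
F(l) = (4 + l)*(67 + l) (F(l) = (l + 67)*(l + (6 - 2)) = (67 + l)*(l + 4) = (67 + l)*(4 + l) = (4 + l)*(67 + l))
S(-17) + F(I(-6)) = (-1 - ¼*(-17)) + (268 + (-4 + 2*(-6))² + 71*(-4 + 2*(-6))) = (-1 + 17/4) + (268 + (-4 - 12)² + 71*(-4 - 12)) = 13/4 + (268 + (-16)² + 71*(-16)) = 13/4 + (268 + 256 - 1136) = 13/4 - 612 = -2435/4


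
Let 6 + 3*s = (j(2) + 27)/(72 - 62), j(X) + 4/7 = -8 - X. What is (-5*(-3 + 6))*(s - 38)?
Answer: 8285/14 ≈ 591.79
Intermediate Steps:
j(X) = -60/7 - X (j(X) = -4/7 + (-8 - X) = -60/7 - X)
s = -61/42 (s = -2 + (((-60/7 - 1*2) + 27)/(72 - 62))/3 = -2 + (((-60/7 - 2) + 27)/10)/3 = -2 + ((-74/7 + 27)*(⅒))/3 = -2 + ((115/7)*(⅒))/3 = -2 + (⅓)*(23/14) = -2 + 23/42 = -61/42 ≈ -1.4524)
(-5*(-3 + 6))*(s - 38) = (-5*(-3 + 6))*(-61/42 - 38) = -5*3*(-1657/42) = -15*(-1657/42) = 8285/14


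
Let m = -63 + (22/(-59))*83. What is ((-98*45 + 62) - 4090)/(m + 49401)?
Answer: -248921/1454558 ≈ -0.17113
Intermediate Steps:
m = -5543/59 (m = -63 + (22*(-1/59))*83 = -63 - 22/59*83 = -63 - 1826/59 = -5543/59 ≈ -93.949)
((-98*45 + 62) - 4090)/(m + 49401) = ((-98*45 + 62) - 4090)/(-5543/59 + 49401) = ((-4410 + 62) - 4090)/(2909116/59) = (-4348 - 4090)*(59/2909116) = -8438*59/2909116 = -248921/1454558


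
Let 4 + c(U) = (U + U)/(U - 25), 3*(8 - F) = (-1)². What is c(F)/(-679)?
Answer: 127/17654 ≈ 0.0071938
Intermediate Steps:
F = 23/3 (F = 8 - ⅓*(-1)² = 8 - ⅓*1 = 8 - ⅓ = 23/3 ≈ 7.6667)
c(U) = -4 + 2*U/(-25 + U) (c(U) = -4 + (U + U)/(U - 25) = -4 + (2*U)/(-25 + U) = -4 + 2*U/(-25 + U))
c(F)/(-679) = (2*(50 - 1*23/3)/(-25 + 23/3))/(-679) = (2*(50 - 23/3)/(-52/3))*(-1/679) = (2*(-3/52)*(127/3))*(-1/679) = -127/26*(-1/679) = 127/17654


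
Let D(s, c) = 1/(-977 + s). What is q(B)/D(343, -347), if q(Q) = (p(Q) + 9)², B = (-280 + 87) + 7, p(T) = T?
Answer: -19862586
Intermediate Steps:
B = -186 (B = -193 + 7 = -186)
q(Q) = (9 + Q)² (q(Q) = (Q + 9)² = (9 + Q)²)
q(B)/D(343, -347) = (9 - 186)²/(1/(-977 + 343)) = (-177)²/(1/(-634)) = 31329/(-1/634) = 31329*(-634) = -19862586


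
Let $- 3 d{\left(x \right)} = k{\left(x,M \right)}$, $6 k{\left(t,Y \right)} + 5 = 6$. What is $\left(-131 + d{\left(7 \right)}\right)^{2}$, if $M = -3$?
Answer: $\frac{5564881}{324} \approx 17176.0$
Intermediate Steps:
$k{\left(t,Y \right)} = \frac{1}{6}$ ($k{\left(t,Y \right)} = - \frac{5}{6} + \frac{1}{6} \cdot 6 = - \frac{5}{6} + 1 = \frac{1}{6}$)
$d{\left(x \right)} = - \frac{1}{18}$ ($d{\left(x \right)} = \left(- \frac{1}{3}\right) \frac{1}{6} = - \frac{1}{18}$)
$\left(-131 + d{\left(7 \right)}\right)^{2} = \left(-131 - \frac{1}{18}\right)^{2} = \left(- \frac{2359}{18}\right)^{2} = \frac{5564881}{324}$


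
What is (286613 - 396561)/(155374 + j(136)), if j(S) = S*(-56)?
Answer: -54974/73879 ≈ -0.74411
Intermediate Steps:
j(S) = -56*S
(286613 - 396561)/(155374 + j(136)) = (286613 - 396561)/(155374 - 56*136) = -109948/(155374 - 7616) = -109948/147758 = -109948*1/147758 = -54974/73879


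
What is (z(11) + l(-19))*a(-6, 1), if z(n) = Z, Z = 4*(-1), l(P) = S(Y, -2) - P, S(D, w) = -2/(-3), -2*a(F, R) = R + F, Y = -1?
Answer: 235/6 ≈ 39.167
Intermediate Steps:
a(F, R) = -F/2 - R/2 (a(F, R) = -(R + F)/2 = -(F + R)/2 = -F/2 - R/2)
S(D, w) = ⅔ (S(D, w) = -2*(-⅓) = ⅔)
l(P) = ⅔ - P
Z = -4
z(n) = -4
(z(11) + l(-19))*a(-6, 1) = (-4 + (⅔ - 1*(-19)))*(-½*(-6) - ½*1) = (-4 + (⅔ + 19))*(3 - ½) = (-4 + 59/3)*(5/2) = (47/3)*(5/2) = 235/6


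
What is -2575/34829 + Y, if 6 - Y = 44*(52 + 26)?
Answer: -119326729/34829 ≈ -3426.1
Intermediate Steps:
Y = -3426 (Y = 6 - 44*(52 + 26) = 6 - 44*78 = 6 - 1*3432 = 6 - 3432 = -3426)
-2575/34829 + Y = -2575/34829 - 3426 = -119326729/34829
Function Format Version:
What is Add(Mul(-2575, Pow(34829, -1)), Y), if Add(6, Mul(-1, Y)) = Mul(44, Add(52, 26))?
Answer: Rational(-119326729, 34829) ≈ -3426.1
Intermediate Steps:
Y = -3426 (Y = Add(6, Mul(-1, Mul(44, Add(52, 26)))) = Add(6, Mul(-1, Mul(44, 78))) = Add(6, Mul(-1, 3432)) = Add(6, -3432) = -3426)
Add(Mul(-2575, Pow(34829, -1)), Y) = Add(Mul(-2575, Pow(34829, -1)), -3426) = Add(Mul(-2575, Rational(1, 34829)), -3426) = Add(Rational(-2575, 34829), -3426) = Rational(-119326729, 34829)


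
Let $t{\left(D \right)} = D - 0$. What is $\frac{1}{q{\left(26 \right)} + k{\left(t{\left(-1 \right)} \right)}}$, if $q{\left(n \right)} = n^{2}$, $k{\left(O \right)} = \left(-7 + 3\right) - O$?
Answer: $\frac{1}{673} \approx 0.0014859$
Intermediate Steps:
$t{\left(D \right)} = D$ ($t{\left(D \right)} = D + 0 = D$)
$k{\left(O \right)} = -4 - O$
$\frac{1}{q{\left(26 \right)} + k{\left(t{\left(-1 \right)} \right)}} = \frac{1}{26^{2} - 3} = \frac{1}{676 + \left(-4 + 1\right)} = \frac{1}{676 - 3} = \frac{1}{673}$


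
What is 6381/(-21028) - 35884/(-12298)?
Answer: 338047607/129301172 ≈ 2.6144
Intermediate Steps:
6381/(-21028) - 35884/(-12298) = 6381*(-1/21028) - 35884*(-1/12298) = -6381/21028 + 17942/6149 = 338047607/129301172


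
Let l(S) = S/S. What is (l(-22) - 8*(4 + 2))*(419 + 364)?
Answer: -36801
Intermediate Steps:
l(S) = 1
(l(-22) - 8*(4 + 2))*(419 + 364) = (1 - 8*(4 + 2))*(419 + 364) = (1 - 8*6)*783 = (1 - 48)*783 = -47*783 = -36801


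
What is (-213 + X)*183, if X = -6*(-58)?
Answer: 24705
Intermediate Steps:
X = 348
(-213 + X)*183 = (-213 + 348)*183 = 135*183 = 24705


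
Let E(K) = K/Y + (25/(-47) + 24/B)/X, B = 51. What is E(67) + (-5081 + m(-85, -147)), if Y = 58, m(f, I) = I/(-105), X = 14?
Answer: -588363733/115855 ≈ -5078.4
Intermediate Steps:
m(f, I) = -I/105 (m(f, I) = I*(-1/105) = -I/105)
E(K) = -7/1598 + K/58 (E(K) = K/58 + (25/(-47) + 24/51)/14 = K*(1/58) + (25*(-1/47) + 24*(1/51))*(1/14) = K/58 + (-25/47 + 8/17)*(1/14) = K/58 - 49/799*1/14 = K/58 - 7/1598 = -7/1598 + K/58)
E(67) + (-5081 + m(-85, -147)) = (-7/1598 + (1/58)*67) + (-5081 - 1/105*(-147)) = (-7/1598 + 67/58) + (-5081 + 7/5) = 26665/23171 - 25398/5 = -588363733/115855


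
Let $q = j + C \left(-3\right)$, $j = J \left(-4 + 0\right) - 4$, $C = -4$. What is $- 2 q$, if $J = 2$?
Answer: $0$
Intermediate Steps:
$j = -12$ ($j = 2 \left(-4 + 0\right) - 4 = 2 \left(-4\right) - 4 = -8 - 4 = -12$)
$q = 0$ ($q = -12 - -12 = -12 + 12 = 0$)
$- 2 q = \left(-2\right) 0 = 0$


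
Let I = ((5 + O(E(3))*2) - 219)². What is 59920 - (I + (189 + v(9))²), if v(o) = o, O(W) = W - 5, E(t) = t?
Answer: -26808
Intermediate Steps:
O(W) = -5 + W
I = 47524 (I = ((5 + (-5 + 3)*2) - 219)² = ((5 - 2*2) - 219)² = ((5 - 4) - 219)² = (1 - 219)² = (-218)² = 47524)
59920 - (I + (189 + v(9))²) = 59920 - (47524 + (189 + 9)²) = 59920 - (47524 + 198²) = 59920 - (47524 + 39204) = 59920 - 1*86728 = 59920 - 86728 = -26808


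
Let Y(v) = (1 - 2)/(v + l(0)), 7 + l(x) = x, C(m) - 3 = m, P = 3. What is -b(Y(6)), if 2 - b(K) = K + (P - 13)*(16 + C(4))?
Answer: -231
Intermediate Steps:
C(m) = 3 + m
l(x) = -7 + x
Y(v) = -1/(-7 + v) (Y(v) = (1 - 2)/(v + (-7 + 0)) = -1/(v - 7) = -1/(-7 + v))
b(K) = 232 - K (b(K) = 2 - (K + (3 - 13)*(16 + (3 + 4))) = 2 - (K - 10*(16 + 7)) = 2 - (K - 10*23) = 2 - (K - 230) = 2 - (-230 + K) = 2 + (230 - K) = 232 - K)
-b(Y(6)) = -(232 - (-1)/(-7 + 6)) = -(232 - (-1)/(-1)) = -(232 - (-1)*(-1)) = -(232 - 1*1) = -(232 - 1) = -1*231 = -231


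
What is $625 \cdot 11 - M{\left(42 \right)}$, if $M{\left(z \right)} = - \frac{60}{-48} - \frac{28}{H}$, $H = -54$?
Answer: $\frac{742309}{108} \approx 6873.2$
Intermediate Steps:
$M{\left(z \right)} = \frac{191}{108}$ ($M{\left(z \right)} = - \frac{60}{-48} - \frac{28}{-54} = \left(-60\right) \left(- \frac{1}{48}\right) - - \frac{14}{27} = \frac{5}{4} + \frac{14}{27} = \frac{191}{108}$)
$625 \cdot 11 - M{\left(42 \right)} = 625 \cdot 11 - \frac{191}{108} = 6875 - \frac{191}{108} = \frac{742309}{108}$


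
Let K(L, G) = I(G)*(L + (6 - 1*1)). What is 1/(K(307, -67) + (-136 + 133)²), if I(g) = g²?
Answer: 1/1400577 ≈ 7.1399e-7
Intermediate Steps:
K(L, G) = G²*(5 + L) (K(L, G) = G²*(L + (6 - 1*1)) = G²*(L + (6 - 1)) = G²*(L + 5) = G²*(5 + L))
1/(K(307, -67) + (-136 + 133)²) = 1/((-67)²*(5 + 307) + (-136 + 133)²) = 1/(4489*312 + (-3)²) = 1/(1400568 + 9) = 1/1400577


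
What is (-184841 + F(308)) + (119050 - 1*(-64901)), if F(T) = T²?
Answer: 93974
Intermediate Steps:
(-184841 + F(308)) + (119050 - 1*(-64901)) = (-184841 + 308²) + (119050 - 1*(-64901)) = (-184841 + 94864) + (119050 + 64901) = -89977 + 183951 = 93974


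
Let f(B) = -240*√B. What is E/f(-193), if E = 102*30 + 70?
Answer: 313*I*√193/4632 ≈ 0.93876*I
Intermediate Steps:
E = 3130 (E = 3060 + 70 = 3130)
E/f(-193) = 3130/((-240*I*√193)) = 3130*(I*√193/46320) = 313*I*√193/4632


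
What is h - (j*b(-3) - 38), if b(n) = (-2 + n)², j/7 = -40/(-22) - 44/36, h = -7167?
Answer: -716096/99 ≈ -7233.3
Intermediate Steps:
j = 413/99 (j = 7*(-40/(-22) - 44/36) = 7*(-40*(-1/22) - 44*1/36) = 7*(20/11 - 11/9) = 7*(59/99) = 413/99 ≈ 4.1717)
h - (j*b(-3) - 38) = -7167 - (413*(-2 - 3)²/99 - 38) = -7167 - ((413/99)*(-5)² - 38) = -7167 - ((413/99)*25 - 38) = -7167 - (10325/99 - 38) = -7167 - 1*6563/99 = -7167 - 6563/99 = -716096/99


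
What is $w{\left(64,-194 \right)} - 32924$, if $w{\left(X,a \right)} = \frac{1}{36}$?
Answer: $- \frac{1185263}{36} \approx -32924.0$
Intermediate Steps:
$w{\left(X,a \right)} = \frac{1}{36}$
$w{\left(64,-194 \right)} - 32924 = \frac{1}{36} - 32924 = - \frac{1185263}{36}$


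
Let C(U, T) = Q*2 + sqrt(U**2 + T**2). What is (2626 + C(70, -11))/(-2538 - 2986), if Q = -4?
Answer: -1309/2762 - sqrt(5021)/5524 ≈ -0.48676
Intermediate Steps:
C(U, T) = -8 + sqrt(T**2 + U**2) (C(U, T) = -4*2 + sqrt(U**2 + T**2) = -8 + sqrt(T**2 + U**2))
(2626 + C(70, -11))/(-2538 - 2986) = (2626 + (-8 + sqrt((-11)**2 + 70**2)))/(-2538 - 2986) = (2626 + (-8 + sqrt(121 + 4900)))/(-5524) = (2626 + (-8 + sqrt(5021)))*(-1/5524) = (2618 + sqrt(5021))*(-1/5524) = -1309/2762 - sqrt(5021)/5524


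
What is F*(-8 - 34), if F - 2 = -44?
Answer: 1764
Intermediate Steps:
F = -42 (F = 2 - 44 = -42)
F*(-8 - 34) = -42*(-8 - 34) = -42*(-42) = 1764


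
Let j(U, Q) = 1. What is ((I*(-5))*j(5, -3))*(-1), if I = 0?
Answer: 0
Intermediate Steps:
((I*(-5))*j(5, -3))*(-1) = ((0*(-5))*1)*(-1) = (0*1)*(-1) = 0*(-1) = 0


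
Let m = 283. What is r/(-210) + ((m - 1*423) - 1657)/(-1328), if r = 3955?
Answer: -69641/3984 ≈ -17.480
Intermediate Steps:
r/(-210) + ((m - 1*423) - 1657)/(-1328) = 3955/(-210) + ((283 - 1*423) - 1657)/(-1328) = 3955*(-1/210) + ((283 - 423) - 1657)*(-1/1328) = -113/6 + (-140 - 1657)*(-1/1328) = -113/6 - 1797*(-1/1328) = -113/6 + 1797/1328 = -69641/3984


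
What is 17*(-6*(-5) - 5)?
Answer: 425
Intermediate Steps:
17*(-6*(-5) - 5) = 17*(30 - 5) = 17*25 = 425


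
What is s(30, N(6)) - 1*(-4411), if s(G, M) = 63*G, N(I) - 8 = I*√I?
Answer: 6301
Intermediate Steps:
N(I) = 8 + I^(3/2) (N(I) = 8 + I*√I = 8 + I^(3/2))
s(30, N(6)) - 1*(-4411) = 63*30 - 1*(-4411) = 1890 + 4411 = 6301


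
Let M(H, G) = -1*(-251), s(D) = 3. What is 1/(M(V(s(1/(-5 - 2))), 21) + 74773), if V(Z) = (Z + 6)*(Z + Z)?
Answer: 1/75024 ≈ 1.3329e-5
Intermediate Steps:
V(Z) = 2*Z*(6 + Z) (V(Z) = (6 + Z)*(2*Z) = 2*Z*(6 + Z))
M(H, G) = 251
1/(M(V(s(1/(-5 - 2))), 21) + 74773) = 1/(251 + 74773) = 1/75024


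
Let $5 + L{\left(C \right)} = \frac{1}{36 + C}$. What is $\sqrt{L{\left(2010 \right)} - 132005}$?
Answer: $\frac{7 i \sqrt{11277738186}}{2046} \approx 363.33 i$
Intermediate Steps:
$L{\left(C \right)} = -5 + \frac{1}{36 + C}$
$\sqrt{L{\left(2010 \right)} - 132005} = \sqrt{\frac{-179 - 10050}{36 + 2010} - 132005} = \sqrt{\frac{-179 - 10050}{2046} - 132005} = \sqrt{\frac{1}{2046} \left(-10229\right) - 132005} = \sqrt{- \frac{10229}{2046} - 132005} = \sqrt{- \frac{270092459}{2046}} = \frac{7 i \sqrt{11277738186}}{2046}$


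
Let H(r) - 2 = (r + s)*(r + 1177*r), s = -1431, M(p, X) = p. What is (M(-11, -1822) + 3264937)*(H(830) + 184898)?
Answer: -1917937812273840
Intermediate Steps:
H(r) = 2 + 1178*r*(-1431 + r) (H(r) = 2 + (r - 1431)*(r + 1177*r) = 2 + (-1431 + r)*(1178*r) = 2 + 1178*r*(-1431 + r))
(M(-11, -1822) + 3264937)*(H(830) + 184898) = (-11 + 3264937)*((2 - 1685718*830 + 1178*830**2) + 184898) = 3264926*((2 - 1399145940 + 1178*688900) + 184898) = 3264926*((2 - 1399145940 + 811524200) + 184898) = 3264926*(-587621738 + 184898) = 3264926*(-587436840) = -1917937812273840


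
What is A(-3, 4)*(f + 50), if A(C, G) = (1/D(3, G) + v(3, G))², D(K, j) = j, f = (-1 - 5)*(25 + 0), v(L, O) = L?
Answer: -4225/4 ≈ -1056.3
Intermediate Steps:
f = -150 (f = -6*25 = -150)
A(C, G) = (3 + 1/G)² (A(C, G) = (1/G + 3)² = (3 + 1/G)²)
A(-3, 4)*(f + 50) = ((1 + 3*4)²/4²)*(-150 + 50) = ((1 + 12)²/16)*(-100) = ((1/16)*13²)*(-100) = ((1/16)*169)*(-100) = (169/16)*(-100) = -4225/4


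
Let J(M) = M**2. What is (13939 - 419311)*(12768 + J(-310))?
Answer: -44132038896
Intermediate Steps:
(13939 - 419311)*(12768 + J(-310)) = (13939 - 419311)*(12768 + (-310)**2) = -405372*(12768 + 96100) = -405372*108868 = -44132038896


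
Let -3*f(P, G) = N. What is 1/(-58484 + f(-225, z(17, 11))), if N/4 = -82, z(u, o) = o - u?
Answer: -3/175124 ≈ -1.7131e-5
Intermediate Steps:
N = -328 (N = 4*(-82) = -328)
f(P, G) = 328/3 (f(P, G) = -1/3*(-328) = 328/3)
1/(-58484 + f(-225, z(17, 11))) = 1/(-58484 + 328/3) = 1/(-175124/3) = -3/175124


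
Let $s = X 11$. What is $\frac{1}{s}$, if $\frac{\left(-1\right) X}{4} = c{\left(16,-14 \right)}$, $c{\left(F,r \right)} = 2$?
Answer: $- \frac{1}{88} \approx -0.011364$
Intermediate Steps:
$X = -8$ ($X = \left(-4\right) 2 = -8$)
$s = -88$ ($s = \left(-8\right) 11 = -88$)
$\frac{1}{s} = \frac{1}{-88} = - \frac{1}{88}$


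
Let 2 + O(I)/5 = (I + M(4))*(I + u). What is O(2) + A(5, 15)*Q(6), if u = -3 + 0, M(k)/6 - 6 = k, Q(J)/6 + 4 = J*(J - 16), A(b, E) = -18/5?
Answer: 5312/5 ≈ 1062.4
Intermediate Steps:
A(b, E) = -18/5 (A(b, E) = -18*⅕ = -18/5)
Q(J) = -24 + 6*J*(-16 + J) (Q(J) = -24 + 6*(J*(J - 16)) = -24 + 6*(J*(-16 + J)) = -24 + 6*J*(-16 + J))
M(k) = 36 + 6*k
u = -3
O(I) = -10 + 5*(-3 + I)*(60 + I) (O(I) = -10 + 5*((I + (36 + 6*4))*(I - 3)) = -10 + 5*((I + (36 + 24))*(-3 + I)) = -10 + 5*((I + 60)*(-3 + I)) = -10 + 5*((60 + I)*(-3 + I)) = -10 + 5*((-3 + I)*(60 + I)) = -10 + 5*(-3 + I)*(60 + I))
O(2) + A(5, 15)*Q(6) = (-910 + 5*2² + 285*2) - 18*(-24 - 96*6 + 6*6²)/5 = (-910 + 5*4 + 570) - 18*(-24 - 576 + 6*36)/5 = (-910 + 20 + 570) - 18*(-24 - 576 + 216)/5 = -320 - 18/5*(-384) = -320 + 6912/5 = 5312/5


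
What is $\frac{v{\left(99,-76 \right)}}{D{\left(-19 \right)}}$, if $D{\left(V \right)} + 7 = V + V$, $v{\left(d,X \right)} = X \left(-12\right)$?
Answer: $- \frac{304}{15} \approx -20.267$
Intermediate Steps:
$v{\left(d,X \right)} = - 12 X$
$D{\left(V \right)} = -7 + 2 V$ ($D{\left(V \right)} = -7 + \left(V + V\right) = -7 + 2 V$)
$\frac{v{\left(99,-76 \right)}}{D{\left(-19 \right)}} = \frac{\left(-12\right) \left(-76\right)}{-7 + 2 \left(-19\right)} = \frac{912}{-7 - 38} = \frac{912}{-45} = 912 \left(- \frac{1}{45}\right) = - \frac{304}{15}$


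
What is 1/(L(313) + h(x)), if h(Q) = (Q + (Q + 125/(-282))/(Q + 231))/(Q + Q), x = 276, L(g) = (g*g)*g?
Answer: 78921648/2420076893539987 ≈ 3.2611e-8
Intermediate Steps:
L(g) = g³ (L(g) = g²*g = g³)
h(Q) = (Q + (-125/282 + Q)/(231 + Q))/(2*Q) (h(Q) = (Q + (Q + 125*(-1/282))/(231 + Q))/((2*Q)) = (Q + (Q - 125/282)/(231 + Q))*(1/(2*Q)) = (Q + (-125/282 + Q)/(231 + Q))*(1/(2*Q)) = (Q + (-125/282 + Q)/(231 + Q))/(2*Q))
1/(L(313) + h(x)) = 1/(313³ + (1/564)*(-125 + 282*276² + 65424*276)/(276*(231 + 276))) = 1/(30664297 + (1/564)*(1/276)*(-125 + 282*76176 + 18057024)/507) = 1/(30664297 + (1/564)*(1/276)*(1/507)*(-125 + 21481632 + 18057024)) = 1/(30664297 + (1/564)*(1/276)*(1/507)*39538531) = 1/(30664297 + 39538531/78921648) = 1/(2420076893539987/78921648) = 78921648/2420076893539987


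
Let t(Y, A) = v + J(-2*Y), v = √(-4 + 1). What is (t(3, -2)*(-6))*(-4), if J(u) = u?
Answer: -144 + 24*I*√3 ≈ -144.0 + 41.569*I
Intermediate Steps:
v = I*√3 (v = √(-3) = I*√3 ≈ 1.732*I)
t(Y, A) = -2*Y + I*√3 (t(Y, A) = I*√3 - 2*Y = -2*Y + I*√3)
(t(3, -2)*(-6))*(-4) = ((-2*3 + I*√3)*(-6))*(-4) = ((-6 + I*√3)*(-6))*(-4) = (36 - 6*I*√3)*(-4) = -144 + 24*I*√3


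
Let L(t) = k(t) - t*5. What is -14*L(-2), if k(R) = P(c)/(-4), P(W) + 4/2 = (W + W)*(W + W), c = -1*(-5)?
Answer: 203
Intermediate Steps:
c = 5
P(W) = -2 + 4*W² (P(W) = -2 + (W + W)*(W + W) = -2 + (2*W)*(2*W) = -2 + 4*W²)
k(R) = -49/2 (k(R) = (-2 + 4*5²)/(-4) = (-2 + 4*25)*(-¼) = (-2 + 100)*(-¼) = 98*(-¼) = -49/2)
L(t) = -49/2 - 5*t (L(t) = -49/2 - t*5 = -49/2 - 5*t)
-14*L(-2) = -14*(-49/2 - 5*(-2)) = -14*(-49/2 + 10) = -14*(-29/2) = 203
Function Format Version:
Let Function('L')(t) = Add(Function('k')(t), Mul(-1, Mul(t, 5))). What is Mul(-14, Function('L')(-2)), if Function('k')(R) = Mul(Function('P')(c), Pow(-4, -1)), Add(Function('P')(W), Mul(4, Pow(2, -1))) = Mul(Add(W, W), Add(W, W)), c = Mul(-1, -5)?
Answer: 203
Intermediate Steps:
c = 5
Function('P')(W) = Add(-2, Mul(4, Pow(W, 2))) (Function('P')(W) = Add(-2, Mul(Add(W, W), Add(W, W))) = Add(-2, Mul(Mul(2, W), Mul(2, W))) = Add(-2, Mul(4, Pow(W, 2))))
Function('k')(R) = Rational(-49, 2) (Function('k')(R) = Mul(Add(-2, Mul(4, Pow(5, 2))), Pow(-4, -1)) = Mul(Add(-2, Mul(4, 25)), Rational(-1, 4)) = Mul(Add(-2, 100), Rational(-1, 4)) = Mul(98, Rational(-1, 4)) = Rational(-49, 2))
Function('L')(t) = Add(Rational(-49, 2), Mul(-5, t)) (Function('L')(t) = Add(Rational(-49, 2), Mul(-1, Mul(t, 5))) = Add(Rational(-49, 2), Mul(-1, Mul(5, t))) = Add(Rational(-49, 2), Mul(-5, t)))
Mul(-14, Function('L')(-2)) = Mul(-14, Add(Rational(-49, 2), Mul(-5, -2))) = Mul(-14, Add(Rational(-49, 2), 10)) = Mul(-14, Rational(-29, 2)) = 203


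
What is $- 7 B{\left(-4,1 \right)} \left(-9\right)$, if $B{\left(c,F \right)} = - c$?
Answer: $252$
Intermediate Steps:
$- 7 B{\left(-4,1 \right)} \left(-9\right) = - 7 \left(\left(-1\right) \left(-4\right)\right) \left(-9\right) = \left(-7\right) 4 \left(-9\right) = \left(-28\right) \left(-9\right) = 252$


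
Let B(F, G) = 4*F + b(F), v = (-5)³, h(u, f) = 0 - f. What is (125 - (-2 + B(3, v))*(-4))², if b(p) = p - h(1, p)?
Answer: 35721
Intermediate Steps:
h(u, f) = -f
v = -125
b(p) = 2*p (b(p) = p - (-1)*p = p + p = 2*p)
B(F, G) = 6*F (B(F, G) = 4*F + 2*F = 6*F)
(125 - (-2 + B(3, v))*(-4))² = (125 - (-2 + 6*3)*(-4))² = (125 - (-2 + 18)*(-4))² = (125 - 16*(-4))² = (125 - 1*(-64))² = (125 + 64)² = 189² = 35721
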